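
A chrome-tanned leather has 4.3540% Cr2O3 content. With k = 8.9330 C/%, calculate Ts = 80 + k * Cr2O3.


Formula: Ts = 80 + k * Cr2O3
Substituting: Ts = 80 + 8.9330 * 4.3540
Result: 118.8943 C


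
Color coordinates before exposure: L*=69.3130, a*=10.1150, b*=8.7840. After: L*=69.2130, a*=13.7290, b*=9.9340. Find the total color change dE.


dL = -0.1000, da = 3.6140, db = 1.1500
dE = sqrt((-0.1000)^2 + 3.6140^2 + 1.1500^2) = 3.7939


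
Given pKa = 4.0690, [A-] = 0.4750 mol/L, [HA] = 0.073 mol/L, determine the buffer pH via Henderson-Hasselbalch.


ratio = [A-] / [HA] = 0.4750 / 0.073 = 6.5068
log10(ratio) = 0.8134
pH = pKa + log10(ratio) = 4.0690 + 0.8134 = 4.8824


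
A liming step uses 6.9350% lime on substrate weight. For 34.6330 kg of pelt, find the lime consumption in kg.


Formula: Lime = substrate * pct / 100
Substituting: Lime = 34.6330 * 6.9350 / 100
Result: 2.4018 kg


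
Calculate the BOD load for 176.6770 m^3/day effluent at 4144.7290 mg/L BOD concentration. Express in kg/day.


Formula: BOD_load = volume * conc / 1000
Substituting: BOD_load = 176.6770 * 4144.7290 / 1000
Result: 732.2783 kg/day


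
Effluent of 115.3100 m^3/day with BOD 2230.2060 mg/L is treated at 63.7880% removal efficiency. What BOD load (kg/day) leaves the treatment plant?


Load_in = volume * conc / 1000 = 115.3100 * 2230.2060 / 1000 = 257.1651 kg/day
Removed = Load_in * eff / 100 = 257.1651 * 63.7880 / 100 = 164.0404 kg/day
Load_out = Load_in - Removed = 257.1651 - 164.0404 = 93.1246 kg/day


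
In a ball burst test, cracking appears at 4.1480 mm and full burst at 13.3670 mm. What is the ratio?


Formula: Ratio = crack / burst
Substituting: Ratio = 4.1480 / 13.3670
Result: 0.3103


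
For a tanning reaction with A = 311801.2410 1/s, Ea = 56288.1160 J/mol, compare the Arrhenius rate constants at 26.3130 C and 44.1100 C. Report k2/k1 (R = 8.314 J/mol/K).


T1 = 26.3130 + 273.15 = 299.4630 K; T2 = 44.1100 + 273.15 = 317.2600 K
k1 = A * exp(-Ea/(R*T1)) = 311801.2410 * exp(-56288.1160/(8.314*299.4630)) = 4.7350e-05 1/s
k2 = A * exp(-Ea/(R*T2)) = 311801.2410 * exp(-56288.1160/(8.314*317.2600)) = 1.6831e-04 1/s
k2/k1 = 1.6831e-04 / 4.7350e-05 = 3.5545


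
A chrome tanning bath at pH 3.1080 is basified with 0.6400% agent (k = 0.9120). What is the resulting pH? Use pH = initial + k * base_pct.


Formula: pH_final = pH_initial + k * base_pct
Substituting: pH_final = 3.1080 + 0.9120 * 0.6400
Result: 3.6917


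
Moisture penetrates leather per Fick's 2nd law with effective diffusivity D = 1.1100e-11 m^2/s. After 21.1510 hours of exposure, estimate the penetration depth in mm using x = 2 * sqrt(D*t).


t = 21.1510 hr * 3600 = 76143.6000 s
D * t = 1.1100e-11 * 76143.6000 = 8.4519e-07
x = 2 * sqrt(D*t) = 2 * sqrt(8.4519e-07) = 0.00183869 m = 1.8387 mm


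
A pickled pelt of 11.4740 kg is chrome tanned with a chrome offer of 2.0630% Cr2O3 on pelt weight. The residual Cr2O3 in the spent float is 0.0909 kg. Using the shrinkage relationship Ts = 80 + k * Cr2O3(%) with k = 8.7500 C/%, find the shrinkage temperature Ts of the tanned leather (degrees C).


Offered = pelt * offer_pct / 100 = 11.4740 * 2.0630 / 100 = 0.2367 kg
Uptake = offered - residual = 0.2367 - 0.0909 = 0.1458 kg
Cr2O3% on pelt = uptake / pelt * 100 = 0.1458 / 11.4740 * 100 = 1.2708 %
Ts = 80 + k * Cr2O3% = 80 + 8.7500 * 1.2708 = 91.1193 C


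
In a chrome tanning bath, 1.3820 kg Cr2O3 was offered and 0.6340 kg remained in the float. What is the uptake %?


Formula: Uptake = (offered - residual) / offered * 100
Substituting: Uptake = (1.3820 - 0.6340) / 1.3820 * 100
Result: 54.1245 %


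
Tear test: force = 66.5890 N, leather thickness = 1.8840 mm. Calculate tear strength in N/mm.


Formula: Tear strength = force / thickness
Substituting: Tear strength = 66.5890 / 1.8840
Result: 35.3445 N/mm


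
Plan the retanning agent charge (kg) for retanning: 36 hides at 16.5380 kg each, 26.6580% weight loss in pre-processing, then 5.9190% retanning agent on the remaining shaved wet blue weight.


Total_raw = N * avg_wt = 36 * 16.5380 = 595.3680 kg
Substrate = Total_raw * (1 - loss/100) = 595.3680 * (1 - 26.6580/100) = 436.6548 kg
Retan = Substrate * pct / 100 = 436.6548 * 5.9190 / 100 = 25.8456 kg


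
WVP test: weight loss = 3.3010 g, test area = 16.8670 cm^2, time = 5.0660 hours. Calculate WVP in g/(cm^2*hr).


Formula: WVP = loss / (area * time)
Substituting: WVP = 3.3010 / (16.8670 * 5.0660)
Result: 0.0386316 g/(cm^2*hr)


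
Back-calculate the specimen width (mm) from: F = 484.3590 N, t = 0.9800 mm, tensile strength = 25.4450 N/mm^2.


Formula: w = F / (TS * t)
Substituting: w = 484.3590 / (25.4450 * 0.9800)
Result: 19.4240 mm


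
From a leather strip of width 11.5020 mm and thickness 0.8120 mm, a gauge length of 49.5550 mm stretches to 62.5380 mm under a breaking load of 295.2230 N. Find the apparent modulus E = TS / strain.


TS = F / (w * t) = 295.2230 / (11.5020 * 0.8120) = 31.6097 N/mm^2
strain = (Lf - L0) / L0 = (62.5380 - 49.5550) / 49.5550 = 0.2620
E = TS / strain = 31.6097 / 0.2620 = 120.6516 N/mm^2


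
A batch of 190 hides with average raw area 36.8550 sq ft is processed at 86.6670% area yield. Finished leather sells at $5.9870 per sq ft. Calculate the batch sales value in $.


Raw_total = N * avg_area = 190 * 36.8550 = 7002.4500 sq ft
Finished = Raw_total * yield / 100 = 7002.4500 * 86.6670 / 100 = 6068.8133 sq ft
Value = Finished * price = 6068.8133 * 5.9870 = 36333.9855 $


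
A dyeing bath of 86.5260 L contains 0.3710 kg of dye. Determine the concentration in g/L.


Formula: Conc = dye_mass(kg) / volume(L) * 1000
Substituting: Conc = 0.3710 / 86.5260 * 1000
Result: 4.2877 g/L


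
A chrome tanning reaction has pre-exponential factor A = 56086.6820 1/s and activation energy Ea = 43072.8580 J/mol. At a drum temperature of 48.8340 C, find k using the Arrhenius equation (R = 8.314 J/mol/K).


T_K = T_C + 273.15 = 48.8340 + 273.15 = 321.9840 K
exponent = -Ea / (R * T_K) = -43072.8580 / (8.314 * 321.9840) = -16.0901
k = A * exp(exponent) = 56086.6820 * exp(-16.0901) = 0.00576777 1/s


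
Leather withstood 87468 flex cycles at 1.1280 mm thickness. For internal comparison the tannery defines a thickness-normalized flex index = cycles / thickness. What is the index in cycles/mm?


Formula: Index = cycles / thickness
Substituting: Index = 87468 / 1.1280
Result: 77542.5532 cycles/mm


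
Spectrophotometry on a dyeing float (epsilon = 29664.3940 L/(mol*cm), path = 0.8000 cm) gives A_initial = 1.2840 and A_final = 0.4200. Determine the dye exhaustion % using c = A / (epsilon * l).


c_initial = A_i / (epsilon * l) = 1.2840 / (29664.3940 * 0.8000) = 5.4105e-05 mol/L
c_final = A_f / (epsilon * l) = 0.4200 / (29664.3940 * 0.8000) = 1.7698e-05 mol/L
Exhaustion = (c_initial - c_final) / c_initial * 100 = (5.4105e-05 - 1.7698e-05) / 5.4105e-05 * 100 = 67.2897 %


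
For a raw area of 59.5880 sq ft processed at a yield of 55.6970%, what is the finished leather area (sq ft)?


Formula: finished = raw * yield / 100
Substituting: finished = 59.5880 * 55.6970 / 100
Result: 33.1887 sq ft


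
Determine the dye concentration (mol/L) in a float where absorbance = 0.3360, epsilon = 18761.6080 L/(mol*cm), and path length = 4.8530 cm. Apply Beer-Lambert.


Formula: c = A / (epsilon * l)
Substituting: c = 0.3360 / (18761.6080 * 4.8530)
Result: 3.6903e-06 mol/L


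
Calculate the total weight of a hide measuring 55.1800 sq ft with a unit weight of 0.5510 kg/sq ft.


Formula: Weight = area * weight_per_sqft
Substituting: Weight = 55.1800 * 0.5510
Result: 30.4042 kg


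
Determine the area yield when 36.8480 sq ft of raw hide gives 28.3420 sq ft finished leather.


Formula: Yield = finished / raw * 100
Substituting: Yield = 28.3420 / 36.8480 * 100
Result: 76.9160 %


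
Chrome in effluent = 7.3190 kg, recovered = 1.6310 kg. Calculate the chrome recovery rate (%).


Formula: Recovery = recovered / input * 100
Substituting: Recovery = 1.6310 / 7.3190 * 100
Result: 22.2845 %


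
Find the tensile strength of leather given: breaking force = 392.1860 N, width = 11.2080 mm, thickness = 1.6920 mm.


Formula: TS = force / (width * thickness)
Substituting: TS = 392.1860 / (11.2080 * 1.6920)
Result: 20.6806 N/mm^2


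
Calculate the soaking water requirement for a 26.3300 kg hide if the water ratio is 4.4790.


Formula: Water = hide_weight * ratio
Substituting: Water = 26.3300 * 4.4790
Result: 117.9321 kg


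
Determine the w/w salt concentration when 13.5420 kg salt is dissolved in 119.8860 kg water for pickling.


Formula: Conc = salt / (water + salt) * 100
Substituting: Conc = 13.5420 / (119.8860 + 13.5420) * 100
Result: 10.1493 %


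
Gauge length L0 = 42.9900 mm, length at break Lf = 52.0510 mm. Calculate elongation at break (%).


Formula: Elongation = (Lf - L0) / L0 * 100
Substituting: Elongation = (52.0510 - 42.9900) / 42.9900 * 100
Result: 21.0770 %


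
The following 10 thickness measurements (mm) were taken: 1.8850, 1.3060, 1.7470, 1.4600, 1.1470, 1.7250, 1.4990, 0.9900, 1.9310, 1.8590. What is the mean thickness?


Formula: Average = sum / n
Substituting: Average = 15.5490 / 10
Result: 1.5549 mm


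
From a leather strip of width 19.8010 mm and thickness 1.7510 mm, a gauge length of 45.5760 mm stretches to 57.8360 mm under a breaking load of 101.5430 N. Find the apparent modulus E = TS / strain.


TS = F / (w * t) = 101.5430 / (19.8010 * 1.7510) = 2.9287 N/mm^2
strain = (Lf - L0) / L0 = (57.8360 - 45.5760) / 45.5760 = 0.2690
E = TS / strain = 2.9287 / 0.2690 = 10.8874 N/mm^2


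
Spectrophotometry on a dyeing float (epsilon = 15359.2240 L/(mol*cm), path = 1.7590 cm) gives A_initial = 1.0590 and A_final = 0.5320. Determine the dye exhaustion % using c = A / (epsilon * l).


c_initial = A_i / (epsilon * l) = 1.0590 / (15359.2240 * 1.7590) = 3.9198e-05 mol/L
c_final = A_f / (epsilon * l) = 0.5320 / (15359.2240 * 1.7590) = 1.9691e-05 mol/L
Exhaustion = (c_initial - c_final) / c_initial * 100 = (3.9198e-05 - 1.9691e-05) / 3.9198e-05 * 100 = 49.7639 %


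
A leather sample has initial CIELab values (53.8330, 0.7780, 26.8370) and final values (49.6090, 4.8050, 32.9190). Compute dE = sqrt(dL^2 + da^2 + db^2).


dL = -4.2240, da = 4.0270, db = 6.0820
dE = sqrt((-4.2240)^2 + 4.0270^2 + 6.0820^2) = 8.4291


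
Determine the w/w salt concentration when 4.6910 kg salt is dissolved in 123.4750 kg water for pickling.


Formula: Conc = salt / (water + salt) * 100
Substituting: Conc = 4.6910 / (123.4750 + 4.6910) * 100
Result: 3.6601 %


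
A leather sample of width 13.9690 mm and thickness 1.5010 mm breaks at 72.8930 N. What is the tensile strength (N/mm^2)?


Formula: TS = force / (width * thickness)
Substituting: TS = 72.8930 / (13.9690 * 1.5010)
Result: 3.4765 N/mm^2


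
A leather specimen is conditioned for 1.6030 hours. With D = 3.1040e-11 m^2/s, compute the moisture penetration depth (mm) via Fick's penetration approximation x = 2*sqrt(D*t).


t = 1.6030 hr * 3600 = 5770.8000 s
D * t = 3.1040e-11 * 5770.8000 = 1.7913e-07
x = 2 * sqrt(D*t) = 2 * sqrt(1.7913e-07) = 8.4646e-04 m = 0.8465 mm


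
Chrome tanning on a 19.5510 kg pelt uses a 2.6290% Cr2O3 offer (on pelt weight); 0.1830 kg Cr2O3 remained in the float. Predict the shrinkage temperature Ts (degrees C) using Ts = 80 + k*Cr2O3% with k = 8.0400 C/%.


Offered = pelt * offer_pct / 100 = 19.5510 * 2.6290 / 100 = 0.5140 kg
Uptake = offered - residual = 0.5140 - 0.1830 = 0.3310 kg
Cr2O3% on pelt = uptake / pelt * 100 = 0.3310 / 19.5510 * 100 = 1.6930 %
Ts = 80 + k * Cr2O3% = 80 + 8.0400 * 1.6930 = 93.6116 C


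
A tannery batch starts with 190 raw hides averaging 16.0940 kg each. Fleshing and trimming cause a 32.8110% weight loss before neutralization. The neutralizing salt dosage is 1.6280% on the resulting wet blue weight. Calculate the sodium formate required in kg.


Total_raw = N * avg_wt = 190 * 16.0940 = 3057.8600 kg
Substrate = Total_raw * (1 - loss/100) = 3057.8600 * (1 - 32.8110/100) = 2054.5456 kg
Neutralizer = Substrate * pct / 100 = 2054.5456 * 1.6280 / 100 = 33.4480 kg


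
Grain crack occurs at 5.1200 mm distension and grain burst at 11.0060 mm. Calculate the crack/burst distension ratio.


Formula: Ratio = crack / burst
Substituting: Ratio = 5.1200 / 11.0060
Result: 0.4652


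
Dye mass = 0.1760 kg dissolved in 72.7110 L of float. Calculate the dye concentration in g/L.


Formula: Conc = dye_mass(kg) / volume(L) * 1000
Substituting: Conc = 0.1760 / 72.7110 * 1000
Result: 2.4205 g/L


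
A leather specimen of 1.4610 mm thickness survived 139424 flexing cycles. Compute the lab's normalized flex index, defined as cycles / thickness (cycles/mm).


Formula: Index = cycles / thickness
Substituting: Index = 139424 / 1.4610
Result: 95430.5270 cycles/mm


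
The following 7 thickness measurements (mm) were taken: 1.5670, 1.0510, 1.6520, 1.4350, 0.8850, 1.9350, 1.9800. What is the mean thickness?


Formula: Average = sum / n
Substituting: Average = 10.5050 / 7
Result: 1.5007 mm


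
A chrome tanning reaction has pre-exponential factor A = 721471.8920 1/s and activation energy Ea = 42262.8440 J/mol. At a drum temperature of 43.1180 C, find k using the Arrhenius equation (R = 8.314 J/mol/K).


T_K = T_C + 273.15 = 43.1180 + 273.15 = 316.2680 K
exponent = -Ea / (R * T_K) = -42262.8440 / (8.314 * 316.2680) = -16.0729
k = A * exp(exponent) = 721471.8920 * exp(-16.0729) = 0.075485 1/s


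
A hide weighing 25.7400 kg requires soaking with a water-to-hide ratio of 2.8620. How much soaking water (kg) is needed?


Formula: Water = hide_weight * ratio
Substituting: Water = 25.7400 * 2.8620
Result: 73.6679 kg


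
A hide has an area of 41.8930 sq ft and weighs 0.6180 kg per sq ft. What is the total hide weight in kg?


Formula: Weight = area * weight_per_sqft
Substituting: Weight = 41.8930 * 0.6180
Result: 25.8899 kg


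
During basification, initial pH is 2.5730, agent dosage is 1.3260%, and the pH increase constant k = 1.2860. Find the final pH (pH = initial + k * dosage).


Formula: pH_final = pH_initial + k * base_pct
Substituting: pH_final = 2.5730 + 1.2860 * 1.3260
Result: 4.2782


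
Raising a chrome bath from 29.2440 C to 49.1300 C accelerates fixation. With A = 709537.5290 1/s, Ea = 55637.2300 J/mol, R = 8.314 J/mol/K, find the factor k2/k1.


T1 = 29.2440 + 273.15 = 302.3940 K; T2 = 49.1300 + 273.15 = 322.2800 K
k1 = A * exp(-Ea/(R*T1)) = 709537.5290 * exp(-55637.2300/(8.314*302.3940)) = 1.7379e-04 1/s
k2 = A * exp(-Ea/(R*T2)) = 709537.5290 * exp(-55637.2300/(8.314*322.2800)) = 6.8085e-04 1/s
k2/k1 = 6.8085e-04 / 1.7379e-04 = 3.9177


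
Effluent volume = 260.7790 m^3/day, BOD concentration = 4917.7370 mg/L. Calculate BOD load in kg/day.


Formula: BOD_load = volume * conc / 1000
Substituting: BOD_load = 260.7790 * 4917.7370 / 1000
Result: 1282.4425 kg/day


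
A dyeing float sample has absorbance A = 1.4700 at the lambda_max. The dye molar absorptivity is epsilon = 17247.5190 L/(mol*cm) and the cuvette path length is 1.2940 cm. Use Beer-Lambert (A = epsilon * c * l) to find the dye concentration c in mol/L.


Formula: c = A / (epsilon * l)
Substituting: c = 1.4700 / (17247.5190 * 1.2940)
Result: 6.5865e-05 mol/L


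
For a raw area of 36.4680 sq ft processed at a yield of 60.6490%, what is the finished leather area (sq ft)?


Formula: finished = raw * yield / 100
Substituting: finished = 36.4680 * 60.6490 / 100
Result: 22.1175 sq ft


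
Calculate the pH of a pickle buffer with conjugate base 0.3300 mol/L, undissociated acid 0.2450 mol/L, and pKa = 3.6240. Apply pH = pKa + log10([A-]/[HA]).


ratio = [A-] / [HA] = 0.3300 / 0.2450 = 1.3469
log10(ratio) = 0.1293
pH = pKa + log10(ratio) = 3.6240 + 0.1293 = 3.7533


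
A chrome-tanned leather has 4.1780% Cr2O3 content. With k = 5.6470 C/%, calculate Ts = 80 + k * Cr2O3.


Formula: Ts = 80 + k * Cr2O3
Substituting: Ts = 80 + 5.6470 * 4.1780
Result: 103.5932 C


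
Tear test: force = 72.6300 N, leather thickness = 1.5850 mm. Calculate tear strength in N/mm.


Formula: Tear strength = force / thickness
Substituting: Tear strength = 72.6300 / 1.5850
Result: 45.8233 N/mm


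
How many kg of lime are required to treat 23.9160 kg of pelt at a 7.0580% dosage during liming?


Formula: Lime = substrate * pct / 100
Substituting: Lime = 23.9160 * 7.0580 / 100
Result: 1.6880 kg


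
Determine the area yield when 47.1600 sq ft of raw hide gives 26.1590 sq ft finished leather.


Formula: Yield = finished / raw * 100
Substituting: Yield = 26.1590 / 47.1600 * 100
Result: 55.4686 %


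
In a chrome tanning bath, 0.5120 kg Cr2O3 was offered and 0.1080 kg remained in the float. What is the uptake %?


Formula: Uptake = (offered - residual) / offered * 100
Substituting: Uptake = (0.5120 - 0.1080) / 0.5120 * 100
Result: 78.9062 %


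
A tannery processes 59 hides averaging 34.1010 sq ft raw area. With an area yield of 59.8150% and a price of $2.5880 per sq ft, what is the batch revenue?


Raw_total = N * avg_area = 59 * 34.1010 = 2011.9590 sq ft
Finished = Raw_total * yield / 100 = 2011.9590 * 59.8150 / 100 = 1203.4533 sq ft
Value = Finished * price = 1203.4533 * 2.5880 = 3114.5371 $


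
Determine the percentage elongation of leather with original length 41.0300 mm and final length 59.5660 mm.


Formula: Elongation = (Lf - L0) / L0 * 100
Substituting: Elongation = (59.5660 - 41.0300) / 41.0300 * 100
Result: 45.1767 %


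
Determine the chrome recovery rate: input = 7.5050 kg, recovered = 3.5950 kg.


Formula: Recovery = recovered / input * 100
Substituting: Recovery = 3.5950 / 7.5050 * 100
Result: 47.9014 %


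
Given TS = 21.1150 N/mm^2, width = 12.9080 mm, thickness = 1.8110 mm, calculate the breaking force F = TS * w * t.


Formula: F = TS * w * t
Substituting: F = 21.1150 * 12.9080 * 1.8110
Result: 493.5924 N


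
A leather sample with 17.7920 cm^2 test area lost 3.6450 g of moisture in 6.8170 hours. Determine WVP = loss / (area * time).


Formula: WVP = loss / (area * time)
Substituting: WVP = 3.6450 / (17.7920 * 6.8170)
Result: 0.0300524 g/(cm^2*hr)


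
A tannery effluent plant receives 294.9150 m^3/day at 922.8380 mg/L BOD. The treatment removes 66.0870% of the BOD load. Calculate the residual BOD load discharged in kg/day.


Load_in = volume * conc / 1000 = 294.9150 * 922.8380 / 1000 = 272.1588 kg/day
Removed = Load_in * eff / 100 = 272.1588 * 66.0870 / 100 = 179.8616 kg/day
Load_out = Load_in - Removed = 272.1588 - 179.8616 = 92.2972 kg/day


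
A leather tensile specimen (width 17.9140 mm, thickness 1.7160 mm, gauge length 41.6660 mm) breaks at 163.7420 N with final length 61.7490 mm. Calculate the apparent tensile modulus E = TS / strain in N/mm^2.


TS = F / (w * t) = 163.7420 / (17.9140 * 1.7160) = 5.3266 N/mm^2
strain = (Lf - L0) / L0 = (61.7490 - 41.6660) / 41.6660 = 0.4820
E = TS / strain = 5.3266 / 0.4820 = 11.0510 N/mm^2


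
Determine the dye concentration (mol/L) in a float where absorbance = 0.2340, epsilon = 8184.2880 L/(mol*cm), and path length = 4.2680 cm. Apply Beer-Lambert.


Formula: c = A / (epsilon * l)
Substituting: c = 0.2340 / (8184.2880 * 4.2680)
Result: 6.6990e-06 mol/L


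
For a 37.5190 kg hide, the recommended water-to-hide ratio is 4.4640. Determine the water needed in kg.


Formula: Water = hide_weight * ratio
Substituting: Water = 37.5190 * 4.4640
Result: 167.4848 kg


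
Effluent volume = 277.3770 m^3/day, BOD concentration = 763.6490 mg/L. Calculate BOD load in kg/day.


Formula: BOD_load = volume * conc / 1000
Substituting: BOD_load = 277.3770 * 763.6490 / 1000
Result: 211.8187 kg/day


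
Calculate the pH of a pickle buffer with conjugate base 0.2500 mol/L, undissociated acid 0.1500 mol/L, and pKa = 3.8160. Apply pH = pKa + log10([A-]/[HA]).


ratio = [A-] / [HA] = 0.2500 / 0.1500 = 1.6667
log10(ratio) = 0.2218
pH = pKa + log10(ratio) = 3.8160 + 0.2218 = 4.0378


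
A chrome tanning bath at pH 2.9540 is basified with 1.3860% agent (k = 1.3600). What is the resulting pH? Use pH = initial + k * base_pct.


Formula: pH_final = pH_initial + k * base_pct
Substituting: pH_final = 2.9540 + 1.3600 * 1.3860
Result: 4.8390


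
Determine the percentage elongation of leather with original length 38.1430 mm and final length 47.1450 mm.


Formula: Elongation = (Lf - L0) / L0 * 100
Substituting: Elongation = (47.1450 - 38.1430) / 38.1430 * 100
Result: 23.6007 %


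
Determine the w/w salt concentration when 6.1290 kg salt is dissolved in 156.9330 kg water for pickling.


Formula: Conc = salt / (water + salt) * 100
Substituting: Conc = 6.1290 / (156.9330 + 6.1290) * 100
Result: 3.7587 %


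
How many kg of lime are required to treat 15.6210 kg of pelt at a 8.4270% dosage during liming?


Formula: Lime = substrate * pct / 100
Substituting: Lime = 15.6210 * 8.4270 / 100
Result: 1.3164 kg


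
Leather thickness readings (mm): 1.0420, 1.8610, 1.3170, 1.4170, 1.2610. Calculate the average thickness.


Formula: Average = sum / n
Substituting: Average = 6.8980 / 5
Result: 1.3796 mm


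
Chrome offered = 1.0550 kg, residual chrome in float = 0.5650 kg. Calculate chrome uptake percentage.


Formula: Uptake = (offered - residual) / offered * 100
Substituting: Uptake = (1.0550 - 0.5650) / 1.0550 * 100
Result: 46.4455 %


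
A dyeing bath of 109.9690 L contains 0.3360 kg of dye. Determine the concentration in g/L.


Formula: Conc = dye_mass(kg) / volume(L) * 1000
Substituting: Conc = 0.3360 / 109.9690 * 1000
Result: 3.0554 g/L


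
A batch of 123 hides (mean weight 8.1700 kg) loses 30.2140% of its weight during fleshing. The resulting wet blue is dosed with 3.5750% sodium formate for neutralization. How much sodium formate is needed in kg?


Total_raw = N * avg_wt = 123 * 8.1700 = 1004.9100 kg
Substrate = Total_raw * (1 - loss/100) = 1004.9100 * (1 - 30.2140/100) = 701.2865 kg
Neutralizer = Substrate * pct / 100 = 701.2865 * 3.5750 / 100 = 25.0710 kg


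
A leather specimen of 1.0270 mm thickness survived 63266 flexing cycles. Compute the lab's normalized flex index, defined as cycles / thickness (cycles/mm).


Formula: Index = cycles / thickness
Substituting: Index = 63266 / 1.0270
Result: 61602.7264 cycles/mm


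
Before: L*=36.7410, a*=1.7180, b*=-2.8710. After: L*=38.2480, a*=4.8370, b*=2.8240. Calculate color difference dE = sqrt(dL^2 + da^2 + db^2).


dL = 1.5070, da = 3.1190, db = 5.6950
dE = sqrt(1.5070^2 + 3.1190^2 + 5.6950^2) = 6.6658


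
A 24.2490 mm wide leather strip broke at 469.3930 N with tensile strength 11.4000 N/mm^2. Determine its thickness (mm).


Formula: t = F / (TS * w)
Substituting: t = 469.3930 / (11.4000 * 24.2490)
Result: 1.6980 mm


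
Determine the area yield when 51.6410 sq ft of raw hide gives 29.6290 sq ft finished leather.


Formula: Yield = finished / raw * 100
Substituting: Yield = 29.6290 / 51.6410 * 100
Result: 57.3750 %


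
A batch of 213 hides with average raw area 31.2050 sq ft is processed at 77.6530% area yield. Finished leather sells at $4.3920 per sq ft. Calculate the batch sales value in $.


Raw_total = N * avg_area = 213 * 31.2050 = 6646.6650 sq ft
Finished = Raw_total * yield / 100 = 6646.6650 * 77.6530 / 100 = 5161.3348 sq ft
Value = Finished * price = 5161.3348 * 4.3920 = 22668.5823 $


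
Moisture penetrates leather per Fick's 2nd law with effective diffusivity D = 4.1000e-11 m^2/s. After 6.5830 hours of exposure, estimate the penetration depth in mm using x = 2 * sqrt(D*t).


t = 6.5830 hr * 3600 = 23698.8000 s
D * t = 4.1000e-11 * 23698.8000 = 9.7165e-07
x = 2 * sqrt(D*t) = 2 * sqrt(9.7165e-07) = 0.00197145 m = 1.9714 mm


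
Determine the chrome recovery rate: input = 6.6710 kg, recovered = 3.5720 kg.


Formula: Recovery = recovered / input * 100
Substituting: Recovery = 3.5720 / 6.6710 * 100
Result: 53.5452 %


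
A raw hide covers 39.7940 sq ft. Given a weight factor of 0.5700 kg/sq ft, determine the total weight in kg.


Formula: Weight = area * weight_per_sqft
Substituting: Weight = 39.7940 * 0.5700
Result: 22.6826 kg


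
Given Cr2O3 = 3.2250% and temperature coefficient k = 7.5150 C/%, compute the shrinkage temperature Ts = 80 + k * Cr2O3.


Formula: Ts = 80 + k * Cr2O3
Substituting: Ts = 80 + 7.5150 * 3.2250
Result: 104.2359 C


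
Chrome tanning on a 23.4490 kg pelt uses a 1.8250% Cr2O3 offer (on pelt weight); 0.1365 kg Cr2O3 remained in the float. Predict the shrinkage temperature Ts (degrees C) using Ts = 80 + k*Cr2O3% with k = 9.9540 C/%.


Offered = pelt * offer_pct / 100 = 23.4490 * 1.8250 / 100 = 0.4279 kg
Uptake = offered - residual = 0.4279 - 0.1365 = 0.2914 kg
Cr2O3% on pelt = uptake / pelt * 100 = 0.2914 / 23.4490 * 100 = 1.2429 %
Ts = 80 + k * Cr2O3% = 80 + 9.9540 * 1.2429 = 92.3717 C


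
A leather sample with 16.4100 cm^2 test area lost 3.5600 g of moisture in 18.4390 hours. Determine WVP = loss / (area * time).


Formula: WVP = loss / (area * time)
Substituting: WVP = 3.5600 / (16.4100 * 18.4390)
Result: 0.0117653 g/(cm^2*hr)


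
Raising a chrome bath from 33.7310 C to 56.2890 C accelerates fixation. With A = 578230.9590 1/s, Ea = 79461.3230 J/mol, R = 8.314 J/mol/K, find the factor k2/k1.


T1 = 33.7310 + 273.15 = 306.8810 K; T2 = 56.2890 + 273.15 = 329.4390 K
k1 = A * exp(-Ea/(R*T1)) = 578230.9590 * exp(-79461.3230/(8.314*306.8810)) = 1.7234e-08 1/s
k2 = A * exp(-Ea/(R*T2)) = 578230.9590 * exp(-79461.3230/(8.314*329.4390)) = 1.4540e-07 1/s
k2/k1 = 1.4540e-07 / 1.7234e-08 = 8.4364


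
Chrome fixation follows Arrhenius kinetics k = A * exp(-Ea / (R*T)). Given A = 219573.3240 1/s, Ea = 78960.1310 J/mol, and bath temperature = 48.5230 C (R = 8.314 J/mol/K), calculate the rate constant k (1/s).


T_K = T_C + 273.15 = 48.5230 + 273.15 = 321.6730 K
exponent = -Ea / (R * T_K) = -78960.1310 / (8.314 * 321.6730) = -29.5245
k = A * exp(exponent) = 219573.3240 * exp(-29.5245) = 3.3055e-08 1/s


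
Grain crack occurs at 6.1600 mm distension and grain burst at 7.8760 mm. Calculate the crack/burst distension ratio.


Formula: Ratio = crack / burst
Substituting: Ratio = 6.1600 / 7.8760
Result: 0.7821


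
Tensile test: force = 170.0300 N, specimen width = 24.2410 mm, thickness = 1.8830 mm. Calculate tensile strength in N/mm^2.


Formula: TS = force / (width * thickness)
Substituting: TS = 170.0300 / (24.2410 * 1.8830)
Result: 3.7250 N/mm^2


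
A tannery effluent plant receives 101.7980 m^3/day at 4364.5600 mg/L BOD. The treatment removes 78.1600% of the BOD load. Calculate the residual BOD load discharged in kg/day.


Load_in = volume * conc / 1000 = 101.7980 * 4364.5600 / 1000 = 444.3035 kg/day
Removed = Load_in * eff / 100 = 444.3035 * 78.1600 / 100 = 347.2676 kg/day
Load_out = Load_in - Removed = 444.3035 - 347.2676 = 97.0359 kg/day


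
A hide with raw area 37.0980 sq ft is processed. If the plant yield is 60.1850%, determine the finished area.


Formula: finished = raw * yield / 100
Substituting: finished = 37.0980 * 60.1850 / 100
Result: 22.3274 sq ft


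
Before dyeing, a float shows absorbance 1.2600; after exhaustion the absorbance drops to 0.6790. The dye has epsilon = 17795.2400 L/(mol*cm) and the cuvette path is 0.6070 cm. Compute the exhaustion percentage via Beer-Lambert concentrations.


c_initial = A_i / (epsilon * l) = 1.2600 / (17795.2400 * 0.6070) = 1.1665e-04 mol/L
c_final = A_f / (epsilon * l) = 0.6790 / (17795.2400 * 0.6070) = 6.2860e-05 mol/L
Exhaustion = (c_initial - c_final) / c_initial * 100 = (1.1665e-04 - 6.2860e-05) / 1.1665e-04 * 100 = 46.1111 %


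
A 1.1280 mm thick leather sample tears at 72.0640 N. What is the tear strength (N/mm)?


Formula: Tear strength = force / thickness
Substituting: Tear strength = 72.0640 / 1.1280
Result: 63.8865 N/mm


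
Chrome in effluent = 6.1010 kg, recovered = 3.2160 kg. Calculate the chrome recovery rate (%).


Formula: Recovery = recovered / input * 100
Substituting: Recovery = 3.2160 / 6.1010 * 100
Result: 52.7127 %


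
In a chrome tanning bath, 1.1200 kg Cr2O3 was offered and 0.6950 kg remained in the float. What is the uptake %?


Formula: Uptake = (offered - residual) / offered * 100
Substituting: Uptake = (1.1200 - 0.6950) / 1.1200 * 100
Result: 37.9464 %


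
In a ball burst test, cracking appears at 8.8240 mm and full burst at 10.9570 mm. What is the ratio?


Formula: Ratio = crack / burst
Substituting: Ratio = 8.8240 / 10.9570
Result: 0.8053


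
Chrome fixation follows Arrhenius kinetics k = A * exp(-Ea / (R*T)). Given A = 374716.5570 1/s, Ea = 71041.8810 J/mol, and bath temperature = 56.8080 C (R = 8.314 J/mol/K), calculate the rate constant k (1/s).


T_K = T_C + 273.15 = 56.8080 + 273.15 = 329.9580 K
exponent = -Ea / (R * T_K) = -71041.8810 / (8.314 * 329.9580) = -25.8968
k = A * exp(exponent) = 374716.5570 * exp(-25.8968) = 2.1226e-06 1/s


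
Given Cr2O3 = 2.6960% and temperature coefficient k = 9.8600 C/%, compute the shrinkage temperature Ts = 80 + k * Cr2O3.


Formula: Ts = 80 + k * Cr2O3
Substituting: Ts = 80 + 9.8600 * 2.6960
Result: 106.5826 C


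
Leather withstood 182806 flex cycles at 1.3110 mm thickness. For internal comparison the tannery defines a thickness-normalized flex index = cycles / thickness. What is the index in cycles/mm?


Formula: Index = cycles / thickness
Substituting: Index = 182806 / 1.3110
Result: 139440.1220 cycles/mm


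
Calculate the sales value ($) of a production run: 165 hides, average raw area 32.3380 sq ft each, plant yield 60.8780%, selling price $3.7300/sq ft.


Raw_total = N * avg_area = 165 * 32.3380 = 5335.7700 sq ft
Finished = Raw_total * yield / 100 = 5335.7700 * 60.8780 / 100 = 3248.3101 sq ft
Value = Finished * price = 3248.3101 * 3.7300 = 12116.1965 $


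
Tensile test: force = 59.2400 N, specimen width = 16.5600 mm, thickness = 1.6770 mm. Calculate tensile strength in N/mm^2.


Formula: TS = force / (width * thickness)
Substituting: TS = 59.2400 / (16.5600 * 1.6770)
Result: 2.1332 N/mm^2


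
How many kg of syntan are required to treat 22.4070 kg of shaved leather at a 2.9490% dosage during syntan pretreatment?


Formula: Syntan = substrate * pct / 100
Substituting: Syntan = 22.4070 * 2.9490 / 100
Result: 0.6608 kg


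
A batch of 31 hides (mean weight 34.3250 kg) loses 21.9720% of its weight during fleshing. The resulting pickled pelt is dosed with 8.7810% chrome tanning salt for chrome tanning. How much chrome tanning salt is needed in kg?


Total_raw = N * avg_wt = 31 * 34.3250 = 1064.0750 kg
Substrate = Total_raw * (1 - loss/100) = 1064.0750 * (1 - 21.9720/100) = 830.2764 kg
Chrome = Substrate * pct / 100 = 830.2764 * 8.7810 / 100 = 72.9066 kg


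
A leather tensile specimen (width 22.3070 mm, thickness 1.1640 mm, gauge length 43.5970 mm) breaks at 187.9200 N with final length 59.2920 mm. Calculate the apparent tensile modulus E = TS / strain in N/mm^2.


TS = F / (w * t) = 187.9200 / (22.3070 * 1.1640) = 7.2373 N/mm^2
strain = (Lf - L0) / L0 = (59.2920 - 43.5970) / 43.5970 = 0.3600
E = TS / strain = 7.2373 / 0.3600 = 20.1036 N/mm^2


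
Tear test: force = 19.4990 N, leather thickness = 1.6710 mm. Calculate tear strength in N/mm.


Formula: Tear strength = force / thickness
Substituting: Tear strength = 19.4990 / 1.6710
Result: 11.6691 N/mm


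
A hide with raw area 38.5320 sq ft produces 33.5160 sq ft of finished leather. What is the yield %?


Formula: Yield = finished / raw * 100
Substituting: Yield = 33.5160 / 38.5320 * 100
Result: 86.9822 %


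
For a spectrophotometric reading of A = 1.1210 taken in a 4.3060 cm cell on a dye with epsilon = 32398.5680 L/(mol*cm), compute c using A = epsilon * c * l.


Formula: c = A / (epsilon * l)
Substituting: c = 1.1210 / (32398.5680 * 4.3060)
Result: 8.0354e-06 mol/L


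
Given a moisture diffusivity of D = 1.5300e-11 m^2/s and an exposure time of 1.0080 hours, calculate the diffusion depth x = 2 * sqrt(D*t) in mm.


t = 1.0080 hr * 3600 = 3628.8000 s
D * t = 1.5300e-11 * 3628.8000 = 5.5521e-08
x = 2 * sqrt(D*t) = 2 * sqrt(5.5521e-08) = 4.7126e-04 m = 0.4713 mm


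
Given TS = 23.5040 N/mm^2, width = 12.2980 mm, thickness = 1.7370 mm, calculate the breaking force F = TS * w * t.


Formula: F = TS * w * t
Substituting: F = 23.5040 * 12.2980 * 1.7370
Result: 502.0837 N


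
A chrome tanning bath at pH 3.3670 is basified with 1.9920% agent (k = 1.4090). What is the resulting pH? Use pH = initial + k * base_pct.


Formula: pH_final = pH_initial + k * base_pct
Substituting: pH_final = 3.3670 + 1.4090 * 1.9920
Result: 6.1737


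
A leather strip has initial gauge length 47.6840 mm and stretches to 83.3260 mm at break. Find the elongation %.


Formula: Elongation = (Lf - L0) / L0 * 100
Substituting: Elongation = (83.3260 - 47.6840) / 47.6840 * 100
Result: 74.7462 %


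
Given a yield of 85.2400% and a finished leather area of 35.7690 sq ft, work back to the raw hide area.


Formula: raw = finished * 100 / yield
Substituting: raw = 35.7690 * 100 / 85.2400
Result: 41.9627 sq ft


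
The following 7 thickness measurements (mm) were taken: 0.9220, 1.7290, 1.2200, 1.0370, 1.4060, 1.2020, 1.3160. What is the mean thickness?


Formula: Average = sum / n
Substituting: Average = 8.8320 / 7
Result: 1.2617 mm


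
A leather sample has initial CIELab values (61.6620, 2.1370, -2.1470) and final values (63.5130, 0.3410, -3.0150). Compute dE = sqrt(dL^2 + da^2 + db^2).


dL = 1.8510, da = -1.7960, db = -0.8680
dE = sqrt(1.8510^2 + (-1.7960)^2 + (-0.8680)^2) = 2.7213


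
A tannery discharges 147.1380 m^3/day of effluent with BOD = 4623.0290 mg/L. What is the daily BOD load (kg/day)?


Formula: BOD_load = volume * conc / 1000
Substituting: BOD_load = 147.1380 * 4623.0290 / 1000
Result: 680.2232 kg/day


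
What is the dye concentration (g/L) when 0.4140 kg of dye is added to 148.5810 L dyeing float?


Formula: Conc = dye_mass(kg) / volume(L) * 1000
Substituting: Conc = 0.4140 / 148.5810 * 1000
Result: 2.7864 g/L


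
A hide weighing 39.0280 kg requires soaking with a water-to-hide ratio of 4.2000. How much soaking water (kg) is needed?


Formula: Water = hide_weight * ratio
Substituting: Water = 39.0280 * 4.2000
Result: 163.9176 kg


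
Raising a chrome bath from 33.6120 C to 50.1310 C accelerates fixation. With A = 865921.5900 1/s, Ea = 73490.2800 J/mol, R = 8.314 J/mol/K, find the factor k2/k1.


T1 = 33.6120 + 273.15 = 306.7620 K; T2 = 50.1310 + 273.15 = 323.2810 K
k1 = A * exp(-Ea/(R*T1)) = 865921.5900 * exp(-73490.2800/(8.314*306.7620)) = 2.6503e-07 1/s
k2 = A * exp(-Ea/(R*T2)) = 865921.5900 * exp(-73490.2800/(8.314*323.2810)) = 1.1554e-06 1/s
k2/k1 = 1.1554e-06 / 2.6503e-07 = 4.3596


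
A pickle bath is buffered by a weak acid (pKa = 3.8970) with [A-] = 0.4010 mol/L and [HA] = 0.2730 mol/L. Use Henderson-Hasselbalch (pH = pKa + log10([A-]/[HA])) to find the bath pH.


ratio = [A-] / [HA] = 0.4010 / 0.2730 = 1.4689
log10(ratio) = 0.1670
pH = pKa + log10(ratio) = 3.8970 + 0.1670 = 4.0640


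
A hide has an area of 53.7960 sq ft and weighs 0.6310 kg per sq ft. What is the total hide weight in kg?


Formula: Weight = area * weight_per_sqft
Substituting: Weight = 53.7960 * 0.6310
Result: 33.9453 kg


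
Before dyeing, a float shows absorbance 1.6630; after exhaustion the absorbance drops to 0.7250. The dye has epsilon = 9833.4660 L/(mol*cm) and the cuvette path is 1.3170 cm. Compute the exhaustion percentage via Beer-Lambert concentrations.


c_initial = A_i / (epsilon * l) = 1.6630 / (9833.4660 * 1.3170) = 1.2841e-04 mol/L
c_final = A_f / (epsilon * l) = 0.7250 / (9833.4660 * 1.3170) = 5.5982e-05 mol/L
Exhaustion = (c_initial - c_final) / c_initial * 100 = (1.2841e-04 - 5.5982e-05) / 1.2841e-04 * 100 = 56.4041 %


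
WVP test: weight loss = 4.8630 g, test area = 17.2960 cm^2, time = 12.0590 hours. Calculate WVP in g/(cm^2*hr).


Formula: WVP = loss / (area * time)
Substituting: WVP = 4.8630 / (17.2960 * 12.0590)
Result: 0.0233156 g/(cm^2*hr)


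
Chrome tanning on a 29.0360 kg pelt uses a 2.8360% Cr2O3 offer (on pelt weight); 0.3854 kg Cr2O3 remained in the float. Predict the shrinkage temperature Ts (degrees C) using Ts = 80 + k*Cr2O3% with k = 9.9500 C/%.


Offered = pelt * offer_pct / 100 = 29.0360 * 2.8360 / 100 = 0.8235 kg
Uptake = offered - residual = 0.8235 - 0.3854 = 0.4381 kg
Cr2O3% on pelt = uptake / pelt * 100 = 0.4381 / 29.0360 * 100 = 1.5087 %
Ts = 80 + k * Cr2O3% = 80 + 9.9500 * 1.5087 = 95.0114 C


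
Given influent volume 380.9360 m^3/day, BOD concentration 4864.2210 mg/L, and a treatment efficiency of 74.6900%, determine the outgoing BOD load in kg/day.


Load_in = volume * conc / 1000 = 380.9360 * 4864.2210 / 1000 = 1852.9569 kg/day
Removed = Load_in * eff / 100 = 1852.9569 * 74.6900 / 100 = 1383.9735 kg/day
Load_out = Load_in - Removed = 1852.9569 - 1383.9735 = 468.9834 kg/day


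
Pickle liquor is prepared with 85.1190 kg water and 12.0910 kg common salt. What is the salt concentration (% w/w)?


Formula: Conc = salt / (water + salt) * 100
Substituting: Conc = 12.0910 / (85.1190 + 12.0910) * 100
Result: 12.4380 %


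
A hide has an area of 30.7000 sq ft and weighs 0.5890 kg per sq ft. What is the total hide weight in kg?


Formula: Weight = area * weight_per_sqft
Substituting: Weight = 30.7000 * 0.5890
Result: 18.0823 kg


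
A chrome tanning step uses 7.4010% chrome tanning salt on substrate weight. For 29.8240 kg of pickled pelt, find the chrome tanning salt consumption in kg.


Formula: Chrome = substrate * pct / 100
Substituting: Chrome = 29.8240 * 7.4010 / 100
Result: 2.2073 kg


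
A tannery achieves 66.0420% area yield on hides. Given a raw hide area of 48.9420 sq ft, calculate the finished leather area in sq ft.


Formula: finished = raw * yield / 100
Substituting: finished = 48.9420 * 66.0420 / 100
Result: 32.3223 sq ft


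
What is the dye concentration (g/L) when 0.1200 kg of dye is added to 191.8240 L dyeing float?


Formula: Conc = dye_mass(kg) / volume(L) * 1000
Substituting: Conc = 0.1200 / 191.8240 * 1000
Result: 0.6256 g/L


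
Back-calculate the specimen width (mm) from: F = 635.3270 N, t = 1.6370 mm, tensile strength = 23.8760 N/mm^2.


Formula: w = F / (TS * t)
Substituting: w = 635.3270 / (23.8760 * 1.6370)
Result: 16.2550 mm


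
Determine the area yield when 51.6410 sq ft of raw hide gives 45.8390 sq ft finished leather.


Formula: Yield = finished / raw * 100
Substituting: Yield = 45.8390 / 51.6410 * 100
Result: 88.7647 %


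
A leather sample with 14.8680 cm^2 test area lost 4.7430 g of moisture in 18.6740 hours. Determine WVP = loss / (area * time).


Formula: WVP = loss / (area * time)
Substituting: WVP = 4.7430 / (14.8680 * 18.6740)
Result: 0.017083 g/(cm^2*hr)


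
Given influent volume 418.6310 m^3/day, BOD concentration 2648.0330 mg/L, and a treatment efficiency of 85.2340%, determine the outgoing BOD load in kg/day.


Load_in = volume * conc / 1000 = 418.6310 * 2648.0330 / 1000 = 1108.5487 kg/day
Removed = Load_in * eff / 100 = 1108.5487 * 85.2340 / 100 = 944.8604 kg/day
Load_out = Load_in - Removed = 1108.5487 - 944.8604 = 163.6883 kg/day


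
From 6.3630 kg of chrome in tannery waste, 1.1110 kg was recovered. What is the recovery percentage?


Formula: Recovery = recovered / input * 100
Substituting: Recovery = 1.1110 / 6.3630 * 100
Result: 17.4603 %


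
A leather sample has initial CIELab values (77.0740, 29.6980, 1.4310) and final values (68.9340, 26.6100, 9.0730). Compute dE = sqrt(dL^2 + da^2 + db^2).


dL = -8.1400, da = -3.0880, db = 7.6420
dE = sqrt((-8.1400)^2 + (-3.0880)^2 + 7.6420^2) = 11.5843


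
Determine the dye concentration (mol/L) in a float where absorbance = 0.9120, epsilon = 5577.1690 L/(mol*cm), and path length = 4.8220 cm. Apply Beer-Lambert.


Formula: c = A / (epsilon * l)
Substituting: c = 0.9120 / (5577.1690 * 4.8220)
Result: 3.3912e-05 mol/L
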